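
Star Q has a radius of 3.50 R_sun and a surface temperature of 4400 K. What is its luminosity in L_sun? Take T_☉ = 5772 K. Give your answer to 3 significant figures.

4.14 L_sun

L/L_☉ = (R/R_☉)² (T/T_☉)⁴ = (3.50)² × (4400/5772)⁴
       = 12.25 × (0.7623)⁴ = 12.25 × 0.3377 = 4.137.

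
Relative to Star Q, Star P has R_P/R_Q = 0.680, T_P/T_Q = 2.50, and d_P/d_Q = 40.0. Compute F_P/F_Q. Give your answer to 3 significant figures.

L_P/L_Q = (R_P/R_Q)²(T_P/T_Q)⁴ = (0.680)² × (2.50)⁴ = 18.06.
F_P/F_Q = (L_P/L_Q)/(d_P/d_Q)² = 18.06 / (40.0)² = 0.01129.

0.0113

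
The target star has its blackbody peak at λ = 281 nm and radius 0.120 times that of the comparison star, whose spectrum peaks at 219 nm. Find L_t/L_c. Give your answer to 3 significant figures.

Wien's law gives T ∝ 1/λ_max, so T_t/T_c = λ_c/λ_t = 219/281 = 0.7794.
Then L ∝ R²T⁴ gives L_t/L_c = (0.120)² × (0.7794)⁴ = 0.01440 × 0.3689 = 0.005313.

0.00531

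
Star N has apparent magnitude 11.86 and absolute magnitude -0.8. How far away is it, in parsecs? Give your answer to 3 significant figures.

3.40×10^3 pc

m − M = 5 log₁₀(d/10 pc)
11.86 − (-0.8) = 12.66 = 5 log₁₀(d/10)
d = 10 × 10^(12.66/5) = 10 × 10^2.532 = 3404 pc.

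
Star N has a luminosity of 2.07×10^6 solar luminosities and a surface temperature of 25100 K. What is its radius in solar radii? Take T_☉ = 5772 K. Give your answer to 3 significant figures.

76.1 solar radii

R/R_☉ = √(L/L_☉) / (T/T_☉)² = √(2.07×10^6) / (4.349)²
       = 1439 / 18.91 = 76.08.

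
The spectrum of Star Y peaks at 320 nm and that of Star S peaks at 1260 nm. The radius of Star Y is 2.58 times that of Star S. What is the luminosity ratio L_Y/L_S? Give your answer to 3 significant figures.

1.60×10^3

Wien's law gives T ∝ 1/λ_max, so T_Y/T_S = λ_S/λ_Y = 1260/320 = 3.938.
Then L ∝ R²T⁴ gives L_Y/L_S = (2.58)² × (3.938)⁴ = 6.656 × 240.4 = 1600.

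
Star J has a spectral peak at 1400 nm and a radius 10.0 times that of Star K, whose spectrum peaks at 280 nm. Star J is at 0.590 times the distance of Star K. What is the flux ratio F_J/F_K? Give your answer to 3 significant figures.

Wien's law: T_J/T_K = λ_K/λ_J = 280/1400 = 0.2000.
L_J/L_K = (R_J/R_K)²(T_J/T_K)⁴ = (10.0)²(0.2000)⁴ = 0.1600.
F_J/F_K = (L_J/L_K)/(d_J/d_K)² = 0.1600/(0.590)² = 0.4596.

0.460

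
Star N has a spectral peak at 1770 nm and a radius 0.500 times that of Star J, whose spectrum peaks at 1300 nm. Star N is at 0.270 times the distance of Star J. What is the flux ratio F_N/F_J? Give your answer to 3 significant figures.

Wien's law: T_N/T_J = λ_J/λ_N = 1300/1770 = 0.7345.
L_N/L_J = (R_N/R_J)²(T_N/T_J)⁴ = (0.500)²(0.7345)⁴ = 0.07275.
F_N/F_J = (L_N/L_J)/(d_N/d_J)² = 0.07275/(0.270)² = 0.9979.

0.998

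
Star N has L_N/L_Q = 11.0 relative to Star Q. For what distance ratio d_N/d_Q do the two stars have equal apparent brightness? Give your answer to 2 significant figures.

Equal flux requires L_N/d_N² = L_Q/d_Q², so d_N/d_Q = √(L_N/L_Q)
= √(11.0) = 3.317.

3.3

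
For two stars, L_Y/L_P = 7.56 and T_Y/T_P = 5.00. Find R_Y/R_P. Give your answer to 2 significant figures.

0.11

L ∝ R²T⁴ gives R ∝ √L / T², so
R_Y/R_P = √(7.56) / (5.00)² = 2.750 / 25.00 = 0.1100.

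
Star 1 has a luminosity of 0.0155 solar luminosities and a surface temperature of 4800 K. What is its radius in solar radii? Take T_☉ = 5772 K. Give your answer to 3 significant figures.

0.180 solar radii

R/R_☉ = √(L/L_☉) / (T/T_☉)² = √(0.0155) / (0.8316)²
       = 0.1245 / 0.6916 = 0.1800.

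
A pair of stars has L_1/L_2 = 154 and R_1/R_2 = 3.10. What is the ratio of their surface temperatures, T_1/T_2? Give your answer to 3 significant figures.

2.00

L ∝ R²T⁴ gives T ∝ (L/R²)^(1/4), so
T_1/T_2 = (154 / 3.10²)^(1/4) = (16.02)^(1/4) = 2.001.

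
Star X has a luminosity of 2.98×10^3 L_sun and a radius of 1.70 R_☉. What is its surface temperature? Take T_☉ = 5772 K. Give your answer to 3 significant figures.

3.27×10^4 K

T/T_☉ = (L/L_☉)^(1/4) / (R/R_☉)^(1/2)
T = 5772 × (2.98×10^3)^(1/4) / √(1.70) = 5772 × 7.388 / 1.304 = 3.271×10^4 K.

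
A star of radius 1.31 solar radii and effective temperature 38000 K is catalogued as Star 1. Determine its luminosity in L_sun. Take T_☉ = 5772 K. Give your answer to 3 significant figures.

L/L_☉ = (R/R_☉)² (T/T_☉)⁴ = (1.31)² × (38000/5772)⁴
       = 1.716 × (6.584)⁴ = 1.716 × 1879 = 3224.

3.22×10^3 L_sun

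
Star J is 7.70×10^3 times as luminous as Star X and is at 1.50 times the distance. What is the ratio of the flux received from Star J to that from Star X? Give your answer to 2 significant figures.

3.4×10^3

F = L/(4πd²), so F_J/F_X = (L_J/L_X) / (d_J/d_X)²
= 7.70×10^3 / (1.50)² = 7.70×10^3 / 2.250 = 3422.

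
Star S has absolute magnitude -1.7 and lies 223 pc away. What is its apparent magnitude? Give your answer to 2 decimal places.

5.04

m = M + 5 log₁₀(d/10 pc) = -1.7 + 5 log₁₀(223/10)
  = -1.7 + 5 × 1.348 = -1.7 + 6.74 = 5.04.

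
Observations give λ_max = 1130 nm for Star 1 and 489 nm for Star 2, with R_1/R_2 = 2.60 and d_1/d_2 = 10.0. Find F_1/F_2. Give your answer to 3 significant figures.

0.00237

Wien's law: T_1/T_2 = λ_2/λ_1 = 489/1130 = 0.4327.
L_1/L_2 = (R_1/R_2)²(T_1/T_2)⁴ = (2.60)²(0.4327)⁴ = 0.2371.
F_1/F_2 = (L_1/L_2)/(d_1/d_2)² = 0.2371/(10.0)² = 0.002371.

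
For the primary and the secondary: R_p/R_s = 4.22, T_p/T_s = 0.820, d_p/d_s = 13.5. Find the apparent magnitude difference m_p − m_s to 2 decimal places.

3.39

L_p/L_s = (4.22)²(0.820)⁴ = 8.052.
F_p/F_s = (L_p/L_s)/(d_p/d_s)² = 8.052/182.2 = 0.04418.
m_p − m_s = −2.5 log₁₀(0.04418) = 3.39.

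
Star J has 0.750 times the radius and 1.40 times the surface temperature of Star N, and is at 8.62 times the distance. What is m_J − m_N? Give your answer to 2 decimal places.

3.84

L_J/L_N = (0.750)²(1.40)⁴ = 2.161.
F_J/F_N = (L_J/L_N)/(d_J/d_N)² = 2.161/74.30 = 0.02908.
m_J − m_N = −2.5 log₁₀(0.02908) = 3.84.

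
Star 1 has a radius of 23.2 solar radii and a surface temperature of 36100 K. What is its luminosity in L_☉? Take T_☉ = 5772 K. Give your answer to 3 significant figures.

L/L_☉ = (R/R_☉)² (T/T_☉)⁴ = (23.2)² × (36100/5772)⁴
       = 538.2 × (6.254)⁴ = 538.2 × 1530 = 8.236×10^5.

8.24×10^5 L_☉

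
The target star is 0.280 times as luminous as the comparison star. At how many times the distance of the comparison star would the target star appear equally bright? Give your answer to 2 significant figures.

0.53

Equal flux requires L_t/d_t² = L_c/d_c², so d_t/d_c = √(L_t/L_c)
= √(0.280) = 0.5292.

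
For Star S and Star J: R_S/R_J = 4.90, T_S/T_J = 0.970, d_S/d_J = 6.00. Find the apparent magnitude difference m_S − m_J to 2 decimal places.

0.57

L_S/L_J = (4.90)²(0.970)⁴ = 21.26.
F_S/F_J = (L_S/L_J)/(d_S/d_J)² = 21.26/36.00 = 0.5904.
m_S − m_J = −2.5 log₁₀(0.5904) = 0.57.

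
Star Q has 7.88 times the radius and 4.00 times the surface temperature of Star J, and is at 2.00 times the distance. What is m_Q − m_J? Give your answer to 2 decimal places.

-9.00

L_Q/L_J = (7.88)²(4.00)⁴ = 1.590×10^4.
F_Q/F_J = (L_Q/L_J)/(d_Q/d_J)² = 1.590×10^4/4.000 = 3974.
m_Q − m_J = −2.5 log₁₀(3974) = -9.00.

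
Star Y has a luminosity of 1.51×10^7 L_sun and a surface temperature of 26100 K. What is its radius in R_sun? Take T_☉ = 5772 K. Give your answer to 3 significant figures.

R/R_☉ = √(L/L_☉) / (T/T_☉)² = √(1.51×10^7) / (4.522)²
       = 3886 / 20.45 = 190.0.

190 R_sun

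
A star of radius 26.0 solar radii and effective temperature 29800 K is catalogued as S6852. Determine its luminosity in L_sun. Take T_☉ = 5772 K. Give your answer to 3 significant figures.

4.80×10^5 L_sun

L/L_☉ = (R/R_☉)² (T/T_☉)⁴ = (26.0)² × (29800/5772)⁴
       = 676.0 × (5.163)⁴ = 676.0 × 710.5 = 4.803×10^5.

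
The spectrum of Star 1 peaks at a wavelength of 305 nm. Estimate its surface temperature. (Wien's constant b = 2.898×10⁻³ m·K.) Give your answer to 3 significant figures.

9.50×10^3 K

T = b/λ_max = 2.898×10⁻³ / (305×10⁻⁹) = 9502 K.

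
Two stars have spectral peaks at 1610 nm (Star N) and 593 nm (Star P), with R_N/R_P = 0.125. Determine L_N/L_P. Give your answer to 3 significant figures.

Wien's law gives T ∝ 1/λ_max, so T_N/T_P = λ_P/λ_N = 593/1610 = 0.3683.
Then L ∝ R²T⁴ gives L_N/L_P = (0.125)² × (0.3683)⁴ = 0.01562 × 0.01840 = 2.876×10^-4.

2.88×10^-4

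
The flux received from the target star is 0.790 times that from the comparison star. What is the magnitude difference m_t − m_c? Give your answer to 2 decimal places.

0.26

m_t − m_c = −2.5 log₁₀(F_t/F_c) = −2.5 log₁₀(0.790) = −2.5 × (-0.102) = 0.256.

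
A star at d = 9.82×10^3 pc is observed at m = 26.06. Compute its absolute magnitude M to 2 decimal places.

11.10

M = m − 5 log₁₀(d/10 pc) = 26.06 − 5 log₁₀(9.82×10^3/10)
  = 26.06 − 5 × 2.992 = 26.06 − 14.96 = 11.10.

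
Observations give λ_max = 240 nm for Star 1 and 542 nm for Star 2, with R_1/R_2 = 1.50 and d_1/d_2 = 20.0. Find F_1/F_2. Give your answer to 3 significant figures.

0.146

Wien's law: T_1/T_2 = λ_2/λ_1 = 542/240 = 2.258.
L_1/L_2 = (R_1/R_2)²(T_1/T_2)⁴ = (1.50)²(2.258)⁴ = 58.52.
F_1/F_2 = (L_1/L_2)/(d_1/d_2)² = 58.52/(20.0)² = 0.1463.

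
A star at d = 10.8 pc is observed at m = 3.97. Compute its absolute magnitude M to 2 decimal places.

M = m − 5 log₁₀(d/10 pc) = 3.97 − 5 log₁₀(10.8/10)
  = 3.97 − 5 × 0.033 = 3.97 − 0.17 = 3.80.

3.80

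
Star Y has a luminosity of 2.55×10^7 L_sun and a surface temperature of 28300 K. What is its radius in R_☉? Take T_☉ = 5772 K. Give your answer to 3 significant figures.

210 R_☉

R/R_☉ = √(L/L_☉) / (T/T_☉)² = √(2.55×10^7) / (4.903)²
       = 5050 / 24.04 = 210.1.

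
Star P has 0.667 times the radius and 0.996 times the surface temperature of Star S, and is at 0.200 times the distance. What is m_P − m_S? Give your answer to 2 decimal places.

L_P/L_S = (0.667)²(0.996)⁴ = 0.4378.
F_P/F_S = (L_P/L_S)/(d_P/d_S)² = 0.4378/0.04000 = 10.95.
m_P − m_S = −2.5 log₁₀(10.95) = -2.60.

-2.60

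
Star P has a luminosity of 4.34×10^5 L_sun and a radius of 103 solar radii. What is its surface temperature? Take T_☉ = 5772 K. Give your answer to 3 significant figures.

1.46×10^4 K

T/T_☉ = (L/L_☉)^(1/4) / (R/R_☉)^(1/2)
T = 5772 × (4.34×10^5)^(1/4) / √(103) = 5772 × 25.67 / 10.15 = 1.460×10^4 K.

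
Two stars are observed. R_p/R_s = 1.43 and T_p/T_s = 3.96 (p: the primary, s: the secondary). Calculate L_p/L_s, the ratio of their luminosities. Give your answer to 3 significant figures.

503

From the Stefan–Boltzmann law, L ∝ R²T⁴, so
L_p/L_s = (R_p/R_s)² (T_p/T_s)⁴ = (1.43)² × (3.96)⁴ = 2.045 × 245.9 = 502.9.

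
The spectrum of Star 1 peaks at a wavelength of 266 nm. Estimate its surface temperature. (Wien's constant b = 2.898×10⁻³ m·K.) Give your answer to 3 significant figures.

1.09×10^4 K

T = b/λ_max = 2.898×10⁻³ / (266×10⁻⁹) = 1.089×10^4 K.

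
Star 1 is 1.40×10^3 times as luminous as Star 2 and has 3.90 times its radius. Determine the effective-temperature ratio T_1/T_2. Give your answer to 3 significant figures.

L ∝ R²T⁴ gives T ∝ (L/R²)^(1/4), so
T_1/T_2 = (1.40×10^3 / 3.90²)^(1/4) = (92.04)^(1/4) = 3.097.

3.10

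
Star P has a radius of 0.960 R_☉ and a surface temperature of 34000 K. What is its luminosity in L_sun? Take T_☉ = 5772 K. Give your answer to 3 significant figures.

L/L_☉ = (R/R_☉)² (T/T_☉)⁴ = (0.960)² × (34000/5772)⁴
       = 0.9216 × (5.891)⁴ = 0.9216 × 1204 = 1110.

1.11×10^3 L_sun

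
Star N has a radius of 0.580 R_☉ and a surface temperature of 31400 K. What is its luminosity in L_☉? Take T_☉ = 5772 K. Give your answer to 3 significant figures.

295 L_☉

L/L_☉ = (R/R_☉)² (T/T_☉)⁴ = (0.580)² × (31400/5772)⁴
       = 0.3364 × (5.440)⁴ = 0.3364 × 875.8 = 294.6.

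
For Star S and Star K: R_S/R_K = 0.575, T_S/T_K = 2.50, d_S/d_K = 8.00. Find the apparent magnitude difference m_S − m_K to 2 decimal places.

1.74

L_S/L_K = (0.575)²(2.50)⁴ = 12.92.
F_S/F_K = (L_S/L_K)/(d_S/d_K)² = 12.92/64.00 = 0.2018.
m_S − m_K = −2.5 log₁₀(0.2018) = 1.74.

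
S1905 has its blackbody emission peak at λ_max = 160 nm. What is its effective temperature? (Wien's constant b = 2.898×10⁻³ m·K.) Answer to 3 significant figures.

1.81×10^4 K

T = b/λ_max = 2.898×10⁻³ / (160×10⁻⁹) = 1.811×10^4 K.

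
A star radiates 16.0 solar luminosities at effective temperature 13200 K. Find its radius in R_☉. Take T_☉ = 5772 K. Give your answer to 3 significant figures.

0.765 R_☉

R/R_☉ = √(L/L_☉) / (T/T_☉)² = √(16.0) / (2.287)²
       = 4.000 / 5.230 = 0.7648.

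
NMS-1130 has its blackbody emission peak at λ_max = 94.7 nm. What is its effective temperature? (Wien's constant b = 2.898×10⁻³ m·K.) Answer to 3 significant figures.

T = b/λ_max = 2.898×10⁻³ / (94.7×10⁻⁹) = 3.060×10^4 K.

3.06×10^4 K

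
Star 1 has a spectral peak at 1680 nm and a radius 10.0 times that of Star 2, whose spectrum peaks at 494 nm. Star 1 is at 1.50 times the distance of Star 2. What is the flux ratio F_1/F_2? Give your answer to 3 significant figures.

Wien's law: T_1/T_2 = λ_2/λ_1 = 494/1680 = 0.2940.
L_1/L_2 = (R_1/R_2)²(T_1/T_2)⁴ = (10.0)²(0.2940)⁴ = 0.7476.
F_1/F_2 = (L_1/L_2)/(d_1/d_2)² = 0.7476/(1.50)² = 0.3323.

0.332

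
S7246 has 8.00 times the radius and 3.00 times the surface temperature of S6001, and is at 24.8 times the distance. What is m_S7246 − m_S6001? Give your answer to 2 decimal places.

-2.31

L_S7246/L_S6001 = (8.00)²(3.00)⁴ = 5184.
F_S7246/F_S6001 = (L_S7246/L_S6001)/(d_S7246/d_S6001)² = 5184/615.0 = 8.429.
m_S7246 − m_S6001 = −2.5 log₁₀(8.429) = -2.31.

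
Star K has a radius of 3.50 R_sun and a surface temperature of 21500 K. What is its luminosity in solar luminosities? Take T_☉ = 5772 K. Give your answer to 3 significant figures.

2.36×10^3 solar luminosities

L/L_☉ = (R/R_☉)² (T/T_☉)⁴ = (3.50)² × (21500/5772)⁴
       = 12.25 × (3.725)⁴ = 12.25 × 192.5 = 2358.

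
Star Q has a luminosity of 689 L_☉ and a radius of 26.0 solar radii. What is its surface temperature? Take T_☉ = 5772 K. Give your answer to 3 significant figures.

5.80×10^3 K

T/T_☉ = (L/L_☉)^(1/4) / (R/R_☉)^(1/2)
T = 5772 × (689)^(1/4) / √(26.0) = 5772 × 5.123 / 5.099 = 5800 K.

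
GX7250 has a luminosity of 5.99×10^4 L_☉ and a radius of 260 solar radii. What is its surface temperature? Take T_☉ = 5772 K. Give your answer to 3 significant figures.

5.60×10^3 K

T/T_☉ = (L/L_☉)^(1/4) / (R/R_☉)^(1/2)
T = 5772 × (5.99×10^4)^(1/4) / √(260) = 5772 × 15.64 / 16.12 = 5600 K.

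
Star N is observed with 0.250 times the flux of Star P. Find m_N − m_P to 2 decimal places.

1.51

m_N − m_P = −2.5 log₁₀(F_N/F_P) = −2.5 log₁₀(0.250) = −2.5 × (-0.602) = 1.505.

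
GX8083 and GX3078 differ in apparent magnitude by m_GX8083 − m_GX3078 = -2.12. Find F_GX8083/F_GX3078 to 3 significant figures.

7.05

F_GX8083/F_GX3078 = 10^(−(m_GX8083 − m_GX3078)/2.5) = 10^(2.12/2.5) = 10^0.848 = 7.047.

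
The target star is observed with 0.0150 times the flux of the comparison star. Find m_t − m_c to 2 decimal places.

m_t − m_c = −2.5 log₁₀(F_t/F_c) = −2.5 log₁₀(0.0150) = −2.5 × (-1.824) = 4.560.

4.56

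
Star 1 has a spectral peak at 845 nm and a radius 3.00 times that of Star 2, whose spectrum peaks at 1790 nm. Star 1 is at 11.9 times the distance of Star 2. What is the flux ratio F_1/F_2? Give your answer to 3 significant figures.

Wien's law: T_1/T_2 = λ_2/λ_1 = 1790/845 = 2.118.
L_1/L_2 = (R_1/R_2)²(T_1/T_2)⁴ = (3.00)²(2.118)⁴ = 181.2.
F_1/F_2 = (L_1/L_2)/(d_1/d_2)² = 181.2/(11.9)² = 1.280.

1.28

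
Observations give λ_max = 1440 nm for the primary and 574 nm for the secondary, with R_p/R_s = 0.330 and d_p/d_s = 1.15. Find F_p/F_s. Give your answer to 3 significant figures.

Wien's law: T_p/T_s = λ_s/λ_p = 574/1440 = 0.3986.
L_p/L_s = (R_p/R_s)²(T_p/T_s)⁴ = (0.330)²(0.3986)⁴ = 0.002749.
F_p/F_s = (L_p/L_s)/(d_p/d_s)² = 0.002749/(1.15)² = 0.002079.

0.00208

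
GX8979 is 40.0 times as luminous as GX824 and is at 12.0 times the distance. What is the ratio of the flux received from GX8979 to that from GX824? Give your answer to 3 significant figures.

F = L/(4πd²), so F_GX8979/F_GX824 = (L_GX8979/L_GX824) / (d_GX8979/d_GX824)²
= 40.0 / (12.0)² = 40.0 / 144.0 = 0.2778.

0.278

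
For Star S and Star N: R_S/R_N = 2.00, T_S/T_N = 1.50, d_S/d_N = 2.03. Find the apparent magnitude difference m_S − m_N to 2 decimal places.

-1.73

L_S/L_N = (2.00)²(1.50)⁴ = 20.25.
F_S/F_N = (L_S/L_N)/(d_S/d_N)² = 20.25/4.121 = 4.914.
m_S − m_N = −2.5 log₁₀(4.914) = -1.73.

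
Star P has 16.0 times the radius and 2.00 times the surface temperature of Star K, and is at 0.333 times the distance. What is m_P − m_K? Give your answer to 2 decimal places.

-11.42

L_P/L_K = (16.0)²(2.00)⁴ = 4096.
F_P/F_K = (L_P/L_K)/(d_P/d_K)² = 4096/0.1109 = 3.694×10^4.
m_P − m_K = −2.5 log₁₀(3.694×10^4) = -11.42.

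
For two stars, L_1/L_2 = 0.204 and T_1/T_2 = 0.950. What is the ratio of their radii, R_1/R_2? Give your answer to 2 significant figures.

0.50

L ∝ R²T⁴ gives R ∝ √L / T², so
R_1/R_2 = √(0.204) / (0.950)² = 0.4517 / 0.9025 = 0.5005.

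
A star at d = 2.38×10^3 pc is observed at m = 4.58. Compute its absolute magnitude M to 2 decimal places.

M = m − 5 log₁₀(d/10 pc) = 4.58 − 5 log₁₀(2.38×10^3/10)
  = 4.58 − 5 × 2.377 = 4.58 − 11.88 = -7.30.

-7.30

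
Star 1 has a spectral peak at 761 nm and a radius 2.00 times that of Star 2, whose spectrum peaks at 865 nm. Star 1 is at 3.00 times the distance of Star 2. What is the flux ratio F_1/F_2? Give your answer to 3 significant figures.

Wien's law: T_1/T_2 = λ_2/λ_1 = 865/761 = 1.137.
L_1/L_2 = (R_1/R_2)²(T_1/T_2)⁴ = (2.00)²(1.137)⁴ = 6.677.
F_1/F_2 = (L_1/L_2)/(d_1/d_2)² = 6.677/(3.00)² = 0.7419.

0.742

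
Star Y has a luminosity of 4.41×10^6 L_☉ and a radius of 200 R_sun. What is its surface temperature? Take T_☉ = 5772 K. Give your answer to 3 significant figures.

T/T_☉ = (L/L_☉)^(1/4) / (R/R_☉)^(1/2)
T = 5772 × (4.41×10^6)^(1/4) / √(200) = 5772 × 45.83 / 14.14 = 1.870×10^4 K.

1.87×10^4 K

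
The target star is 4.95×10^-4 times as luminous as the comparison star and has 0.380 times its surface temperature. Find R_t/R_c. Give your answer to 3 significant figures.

L ∝ R²T⁴ gives R ∝ √L / T², so
R_t/R_c = √(4.95×10^-4) / (0.380)² = 0.02225 / 0.1444 = 0.1541.

0.154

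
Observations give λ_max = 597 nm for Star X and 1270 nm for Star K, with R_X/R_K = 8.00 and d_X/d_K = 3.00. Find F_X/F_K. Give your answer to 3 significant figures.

Wien's law: T_X/T_K = λ_K/λ_X = 1270/597 = 2.127.
L_X/L_K = (R_X/R_K)²(T_X/T_K)⁴ = (8.00)²(2.127)⁴ = 1311.
F_X/F_K = (L_X/L_K)/(d_X/d_K)² = 1311/(3.00)² = 145.6.

146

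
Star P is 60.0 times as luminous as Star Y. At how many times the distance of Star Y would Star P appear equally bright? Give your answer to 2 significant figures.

7.7

Equal flux requires L_P/d_P² = L_Y/d_Y², so d_P/d_Y = √(L_P/L_Y)
= √(60.0) = 7.746.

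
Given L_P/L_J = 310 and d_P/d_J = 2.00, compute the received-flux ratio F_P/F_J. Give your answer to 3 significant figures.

F = L/(4πd²), so F_P/F_J = (L_P/L_J) / (d_P/d_J)²
= 310 / (2.00)² = 310 / 4.000 = 77.50.

77.5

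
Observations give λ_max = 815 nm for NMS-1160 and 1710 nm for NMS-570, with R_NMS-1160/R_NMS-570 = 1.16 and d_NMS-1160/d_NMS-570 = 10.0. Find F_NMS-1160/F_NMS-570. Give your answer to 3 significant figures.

0.261

Wien's law: T_NMS-1160/T_NMS-570 = λ_NMS-570/λ_NMS-1160 = 1710/815 = 2.098.
L_NMS-1160/L_NMS-570 = (R_NMS-1160/R_NMS-570)²(T_NMS-1160/T_NMS-570)⁴ = (1.16)²(2.098)⁴ = 26.08.
F_NMS-1160/F_NMS-570 = (L_NMS-1160/L_NMS-570)/(d_NMS-1160/d_NMS-570)² = 26.08/(10.0)² = 0.2608.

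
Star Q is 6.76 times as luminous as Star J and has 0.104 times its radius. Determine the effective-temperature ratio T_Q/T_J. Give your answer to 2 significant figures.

L ∝ R²T⁴ gives T ∝ (L/R²)^(1/4), so
T_Q/T_J = (6.76 / 0.104²)^(1/4) = (625.0)^(1/4) = 5.000.

5.0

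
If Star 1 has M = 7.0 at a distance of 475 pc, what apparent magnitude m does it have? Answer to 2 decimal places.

15.38

m = M + 5 log₁₀(d/10 pc) = 7.0 + 5 log₁₀(475/10)
  = 7.0 + 5 × 1.677 = 7.0 + 8.38 = 15.38.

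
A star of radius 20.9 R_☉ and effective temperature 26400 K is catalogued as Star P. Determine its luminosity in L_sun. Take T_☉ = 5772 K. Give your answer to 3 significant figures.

1.91×10^5 L_sun

L/L_☉ = (R/R_☉)² (T/T_☉)⁴ = (20.9)² × (26400/5772)⁴
       = 436.8 × (4.574)⁴ = 436.8 × 437.6 = 1.912×10^5.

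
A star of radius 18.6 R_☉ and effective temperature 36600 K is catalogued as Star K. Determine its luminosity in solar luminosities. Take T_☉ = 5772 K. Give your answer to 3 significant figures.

5.59×10^5 solar luminosities

L/L_☉ = (R/R_☉)² (T/T_☉)⁴ = (18.6)² × (36600/5772)⁴
       = 346.0 × (6.341)⁴ = 346.0 × 1617 = 5.593×10^5.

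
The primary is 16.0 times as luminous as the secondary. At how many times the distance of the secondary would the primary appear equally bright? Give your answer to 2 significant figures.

4.0

Equal flux requires L_p/d_p² = L_s/d_s², so d_p/d_s = √(L_p/L_s)
= √(16.0) = 4.000.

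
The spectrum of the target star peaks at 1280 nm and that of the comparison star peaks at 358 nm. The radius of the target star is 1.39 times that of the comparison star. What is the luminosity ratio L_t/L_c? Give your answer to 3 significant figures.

0.0118

Wien's law gives T ∝ 1/λ_max, so T_t/T_c = λ_c/λ_t = 358/1280 = 0.2797.
Then L ∝ R²T⁴ gives L_t/L_c = (1.39)² × (0.2797)⁴ = 1.932 × 0.006119 = 0.01182.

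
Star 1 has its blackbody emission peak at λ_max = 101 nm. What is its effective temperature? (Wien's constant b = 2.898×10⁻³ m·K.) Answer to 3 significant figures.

T = b/λ_max = 2.898×10⁻³ / (101×10⁻⁹) = 2.869×10^4 K.

2.87×10^4 K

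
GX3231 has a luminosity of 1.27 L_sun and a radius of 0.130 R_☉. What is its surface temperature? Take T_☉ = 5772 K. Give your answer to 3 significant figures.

1.70×10^4 K

T/T_☉ = (L/L_☉)^(1/4) / (R/R_☉)^(1/2)
T = 5772 × (1.27)^(1/4) / √(0.130) = 5772 × 1.062 / 0.3606 = 1.699×10^4 K.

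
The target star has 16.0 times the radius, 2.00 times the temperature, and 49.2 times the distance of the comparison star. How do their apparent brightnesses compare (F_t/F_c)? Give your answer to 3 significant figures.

1.69

L_t/L_c = (R_t/R_c)²(T_t/T_c)⁴ = (16.0)² × (2.00)⁴ = 4096.
F_t/F_c = (L_t/L_c)/(d_t/d_c)² = 4096 / (49.2)² = 1.692.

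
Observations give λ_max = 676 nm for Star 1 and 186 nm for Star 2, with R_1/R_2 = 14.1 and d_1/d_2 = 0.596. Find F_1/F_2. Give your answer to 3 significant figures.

3.21

Wien's law: T_1/T_2 = λ_2/λ_1 = 186/676 = 0.2751.
L_1/L_2 = (R_1/R_2)²(T_1/T_2)⁴ = (14.1)²(0.2751)⁴ = 1.139.
F_1/F_2 = (L_1/L_2)/(d_1/d_2)² = 1.139/(0.596)² = 3.208.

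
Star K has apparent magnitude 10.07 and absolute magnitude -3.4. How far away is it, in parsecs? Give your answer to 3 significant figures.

4.94×10^3 pc

m − M = 5 log₁₀(d/10 pc)
10.07 − (-3.4) = 13.47 = 5 log₁₀(d/10)
d = 10 × 10^(13.47/5) = 10 × 10^2.694 = 4943 pc.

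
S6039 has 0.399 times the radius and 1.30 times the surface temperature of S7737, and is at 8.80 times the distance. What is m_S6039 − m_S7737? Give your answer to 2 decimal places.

5.58

L_S6039/L_S7737 = (0.399)²(1.30)⁴ = 0.4547.
F_S6039/F_S7737 = (L_S6039/L_S7737)/(d_S6039/d_S7737)² = 0.4547/77.44 = 0.005872.
m_S6039 − m_S7737 = −2.5 log₁₀(0.005872) = 5.58.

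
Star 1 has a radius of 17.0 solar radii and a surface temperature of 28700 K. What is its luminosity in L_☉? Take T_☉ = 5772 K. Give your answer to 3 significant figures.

1.77×10^5 L_☉

L/L_☉ = (R/R_☉)² (T/T_☉)⁴ = (17.0)² × (28700/5772)⁴
       = 289.0 × (4.972)⁴ = 289.0 × 611.3 = 1.767×10^5.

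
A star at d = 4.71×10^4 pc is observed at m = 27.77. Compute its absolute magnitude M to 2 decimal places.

9.40

M = m − 5 log₁₀(d/10 pc) = 27.77 − 5 log₁₀(4.71×10^4/10)
  = 27.77 − 5 × 3.673 = 27.77 − 18.37 = 9.40.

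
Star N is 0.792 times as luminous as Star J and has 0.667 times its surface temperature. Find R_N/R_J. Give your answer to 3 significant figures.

L ∝ R²T⁴ gives R ∝ √L / T², so
R_N/R_J = √(0.792) / (0.667)² = 0.8899 / 0.4449 = 2.000.

2.00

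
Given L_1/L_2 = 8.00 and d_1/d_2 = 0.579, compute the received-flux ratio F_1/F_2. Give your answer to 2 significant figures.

F = L/(4πd²), so F_1/F_2 = (L_1/L_2) / (d_1/d_2)²
= 8.00 / (0.579)² = 8.00 / 0.3352 = 23.86.

24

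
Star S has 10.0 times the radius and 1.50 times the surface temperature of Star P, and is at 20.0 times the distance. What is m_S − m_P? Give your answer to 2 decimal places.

-0.26

L_S/L_P = (10.0)²(1.50)⁴ = 506.2.
F_S/F_P = (L_S/L_P)/(d_S/d_P)² = 506.2/400.0 = 1.266.
m_S − m_P = −2.5 log₁₀(1.266) = -0.26.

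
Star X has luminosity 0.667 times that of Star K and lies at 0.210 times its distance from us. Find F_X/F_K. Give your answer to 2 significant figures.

F = L/(4πd²), so F_X/F_K = (L_X/L_K) / (d_X/d_K)²
= 0.667 / (0.210)² = 0.667 / 0.04410 = 15.12.

15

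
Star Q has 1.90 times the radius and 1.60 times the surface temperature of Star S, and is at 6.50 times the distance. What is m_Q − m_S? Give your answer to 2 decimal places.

0.63

L_Q/L_S = (1.90)²(1.60)⁴ = 23.66.
F_Q/F_S = (L_Q/L_S)/(d_Q/d_S)² = 23.66/42.25 = 0.5600.
m_Q − m_S = −2.5 log₁₀(0.5600) = 0.63.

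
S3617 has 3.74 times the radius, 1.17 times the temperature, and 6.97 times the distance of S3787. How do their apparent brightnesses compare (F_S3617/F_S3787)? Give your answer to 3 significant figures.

0.540

L_S3617/L_S3787 = (R_S3617/R_S3787)²(T_S3617/T_S3787)⁴ = (3.74)² × (1.17)⁴ = 26.21.
F_S3617/F_S3787 = (L_S3617/L_S3787)/(d_S3617/d_S3787)² = 26.21 / (6.97)² = 0.5395.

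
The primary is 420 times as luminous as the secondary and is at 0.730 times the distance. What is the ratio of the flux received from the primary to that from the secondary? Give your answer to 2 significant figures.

F = L/(4πd²), so F_p/F_s = (L_p/L_s) / (d_p/d_s)²
= 420 / (0.730)² = 420 / 0.5329 = 788.1.

7.9×10^2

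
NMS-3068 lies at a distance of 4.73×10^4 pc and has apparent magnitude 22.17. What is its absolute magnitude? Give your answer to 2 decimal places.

3.80

M = m − 5 log₁₀(d/10 pc) = 22.17 − 5 log₁₀(4.73×10^4/10)
  = 22.17 − 5 × 3.675 = 22.17 − 18.37 = 3.80.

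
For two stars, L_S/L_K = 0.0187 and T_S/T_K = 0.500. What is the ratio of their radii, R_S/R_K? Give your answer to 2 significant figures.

L ∝ R²T⁴ gives R ∝ √L / T², so
R_S/R_K = √(0.0187) / (0.500)² = 0.1367 / 0.2500 = 0.5470.

0.55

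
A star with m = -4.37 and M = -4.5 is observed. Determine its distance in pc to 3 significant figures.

m − M = 5 log₁₀(d/10 pc)
-4.37 − (-4.5) = 0.13 = 5 log₁₀(d/10)
d = 10 × 10^(0.13/5) = 10 × 10^0.026 = 10.62 pc.

10.6 pc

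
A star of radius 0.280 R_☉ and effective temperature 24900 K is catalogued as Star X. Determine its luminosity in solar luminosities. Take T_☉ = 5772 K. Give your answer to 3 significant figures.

27.2 solar luminosities

L/L_☉ = (R/R_☉)² (T/T_☉)⁴ = (0.280)² × (24900/5772)⁴
       = 0.07840 × (4.314)⁴ = 0.07840 × 346.3 = 27.15.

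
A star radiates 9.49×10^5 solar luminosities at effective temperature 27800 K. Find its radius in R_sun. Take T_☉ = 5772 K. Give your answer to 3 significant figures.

R/R_☉ = √(L/L_☉) / (T/T_☉)² = √(9.49×10^5) / (4.816)²
       = 974.2 / 23.20 = 41.99.

42.0 R_sun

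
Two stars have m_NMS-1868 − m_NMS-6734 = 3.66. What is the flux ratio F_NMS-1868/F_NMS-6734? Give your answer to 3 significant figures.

0.0344

F_NMS-1868/F_NMS-6734 = 10^(−(m_NMS-1868 − m_NMS-6734)/2.5) = 10^(-3.66/2.5) = 10^-1.464 = 0.03436.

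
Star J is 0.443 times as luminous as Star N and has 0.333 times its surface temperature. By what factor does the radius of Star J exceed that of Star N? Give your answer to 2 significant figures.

L ∝ R²T⁴ gives R ∝ √L / T², so
R_J/R_N = √(0.443) / (0.333)² = 0.6656 / 0.1109 = 6.002.

6.0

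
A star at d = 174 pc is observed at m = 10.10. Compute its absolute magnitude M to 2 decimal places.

M = m − 5 log₁₀(d/10 pc) = 10.10 − 5 log₁₀(174/10)
  = 10.10 − 5 × 1.241 = 10.10 − 6.20 = 3.90.

3.90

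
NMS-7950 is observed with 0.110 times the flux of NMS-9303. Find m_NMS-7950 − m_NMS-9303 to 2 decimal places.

m_NMS-7950 − m_NMS-9303 = −2.5 log₁₀(F_NMS-7950/F_NMS-9303) = −2.5 log₁₀(0.110) = −2.5 × (-0.959) = 2.397.

2.40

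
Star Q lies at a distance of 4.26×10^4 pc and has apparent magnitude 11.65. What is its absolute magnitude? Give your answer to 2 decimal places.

-6.50

M = m − 5 log₁₀(d/10 pc) = 11.65 − 5 log₁₀(4.26×10^4/10)
  = 11.65 − 5 × 3.629 = 11.65 − 18.15 = -6.50.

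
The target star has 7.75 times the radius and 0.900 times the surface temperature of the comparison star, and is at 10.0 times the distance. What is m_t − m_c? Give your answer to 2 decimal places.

L_t/L_c = (7.75)²(0.900)⁴ = 39.41.
F_t/F_c = (L_t/L_c)/(d_t/d_c)² = 39.41/100.0 = 0.3941.
m_t − m_c = −2.5 log₁₀(0.3941) = 1.01.

1.01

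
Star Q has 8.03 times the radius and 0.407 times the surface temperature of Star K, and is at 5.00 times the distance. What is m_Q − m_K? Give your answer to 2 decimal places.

2.88

L_Q/L_K = (8.03)²(0.407)⁴ = 1.769.
F_Q/F_K = (L_Q/L_K)/(d_Q/d_K)² = 1.769/25.00 = 0.07077.
m_Q − m_K = −2.5 log₁₀(0.07077) = 2.88.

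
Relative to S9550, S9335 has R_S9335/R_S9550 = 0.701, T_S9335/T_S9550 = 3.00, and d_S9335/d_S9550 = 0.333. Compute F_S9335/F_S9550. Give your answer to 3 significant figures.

L_S9335/L_S9550 = (R_S9335/R_S9550)²(T_S9335/T_S9550)⁴ = (0.701)² × (3.00)⁴ = 39.80.
F_S9335/F_S9550 = (L_S9335/L_S9550)/(d_S9335/d_S9550)² = 39.80 / (0.333)² = 358.9.

359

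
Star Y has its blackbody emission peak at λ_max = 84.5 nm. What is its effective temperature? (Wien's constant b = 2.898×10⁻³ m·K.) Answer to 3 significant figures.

T = b/λ_max = 2.898×10⁻³ / (84.5×10⁻⁹) = 3.430×10^4 K.

3.43×10^4 K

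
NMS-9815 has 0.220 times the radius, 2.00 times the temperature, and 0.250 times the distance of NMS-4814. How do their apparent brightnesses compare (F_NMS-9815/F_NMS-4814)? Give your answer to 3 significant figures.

L_NMS-9815/L_NMS-4814 = (R_NMS-9815/R_NMS-4814)²(T_NMS-9815/T_NMS-4814)⁴ = (0.220)² × (2.00)⁴ = 0.7744.
F_NMS-9815/F_NMS-4814 = (L_NMS-9815/L_NMS-4814)/(d_NMS-9815/d_NMS-4814)² = 0.7744 / (0.250)² = 12.39.

12.4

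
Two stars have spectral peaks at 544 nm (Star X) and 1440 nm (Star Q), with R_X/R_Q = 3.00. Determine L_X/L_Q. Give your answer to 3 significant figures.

442

Wien's law gives T ∝ 1/λ_max, so T_X/T_Q = λ_Q/λ_X = 1440/544 = 2.647.
Then L ∝ R²T⁴ gives L_X/L_Q = (3.00)² × (2.647)⁴ = 9.000 × 49.10 = 441.9.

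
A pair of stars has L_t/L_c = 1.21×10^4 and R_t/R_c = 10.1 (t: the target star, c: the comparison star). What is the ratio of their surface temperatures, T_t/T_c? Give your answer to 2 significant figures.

3.3

L ∝ R²T⁴ gives T ∝ (L/R²)^(1/4), so
T_t/T_c = (1.21×10^4 / 10.1²)^(1/4) = (118.6)^(1/4) = 3.300.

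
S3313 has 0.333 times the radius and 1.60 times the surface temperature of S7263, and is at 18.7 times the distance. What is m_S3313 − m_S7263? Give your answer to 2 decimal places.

L_S3313/L_S7263 = (0.333)²(1.60)⁴ = 0.7267.
F_S3313/F_S7263 = (L_S3313/L_S7263)/(d_S3313/d_S7263)² = 0.7267/349.7 = 0.002078.
m_S3313 − m_S7263 = −2.5 log₁₀(0.002078) = 6.71.

6.71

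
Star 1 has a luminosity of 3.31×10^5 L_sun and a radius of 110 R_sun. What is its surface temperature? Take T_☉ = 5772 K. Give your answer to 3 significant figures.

T/T_☉ = (L/L_☉)^(1/4) / (R/R_☉)^(1/2)
T = 5772 × (3.31×10^5)^(1/4) / √(110) = 5772 × 23.99 / 10.49 = 1.320×10^4 K.

1.32×10^4 K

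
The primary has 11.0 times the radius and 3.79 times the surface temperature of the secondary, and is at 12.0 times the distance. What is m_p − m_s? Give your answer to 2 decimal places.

-5.60

L_p/L_s = (11.0)²(3.79)⁴ = 2.497×10^4.
F_p/F_s = (L_p/L_s)/(d_p/d_s)² = 2.497×10^4/144.0 = 173.4.
m_p − m_s = −2.5 log₁₀(173.4) = -5.60.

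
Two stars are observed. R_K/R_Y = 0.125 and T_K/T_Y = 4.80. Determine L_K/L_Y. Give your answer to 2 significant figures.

8.3

From the Stefan–Boltzmann law, L ∝ R²T⁴, so
L_K/L_Y = (R_K/R_Y)² (T_K/T_Y)⁴ = (0.125)² × (4.80)⁴ = 0.01562 × 530.8 = 8.294.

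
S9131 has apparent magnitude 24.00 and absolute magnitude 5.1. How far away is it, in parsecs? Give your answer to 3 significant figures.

m − M = 5 log₁₀(d/10 pc)
24.00 − (5.1) = 18.90 = 5 log₁₀(d/10)
d = 10 × 10^(18.90/5) = 10 × 10^3.780 = 6.026×10^4 pc.

6.03×10^4 pc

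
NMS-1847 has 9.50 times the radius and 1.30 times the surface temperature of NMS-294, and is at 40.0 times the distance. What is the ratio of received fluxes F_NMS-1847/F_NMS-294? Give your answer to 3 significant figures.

L_NMS-1847/L_NMS-294 = (R_NMS-1847/R_NMS-294)²(T_NMS-1847/T_NMS-294)⁴ = (9.50)² × (1.30)⁴ = 257.8.
F_NMS-1847/F_NMS-294 = (L_NMS-1847/L_NMS-294)/(d_NMS-1847/d_NMS-294)² = 257.8 / (40.0)² = 0.1611.

0.161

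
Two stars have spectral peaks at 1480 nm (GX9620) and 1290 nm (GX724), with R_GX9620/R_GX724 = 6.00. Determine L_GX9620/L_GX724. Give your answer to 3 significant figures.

20.8

Wien's law gives T ∝ 1/λ_max, so T_GX9620/T_GX724 = λ_GX724/λ_GX9620 = 1290/1480 = 0.8716.
Then L ∝ R²T⁴ gives L_GX9620/L_GX724 = (6.00)² × (0.8716)⁴ = 36.00 × 0.5772 = 20.78.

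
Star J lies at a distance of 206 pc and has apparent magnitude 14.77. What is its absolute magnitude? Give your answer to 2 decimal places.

M = m − 5 log₁₀(d/10 pc) = 14.77 − 5 log₁₀(206/10)
  = 14.77 − 5 × 1.314 = 14.77 − 6.57 = 8.20.

8.20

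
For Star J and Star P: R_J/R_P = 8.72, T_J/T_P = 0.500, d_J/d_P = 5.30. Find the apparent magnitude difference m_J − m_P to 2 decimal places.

1.93

L_J/L_P = (8.72)²(0.500)⁴ = 4.752.
F_J/F_P = (L_J/L_P)/(d_J/d_P)² = 4.752/28.09 = 0.1692.
m_J − m_P = −2.5 log₁₀(0.1692) = 1.93.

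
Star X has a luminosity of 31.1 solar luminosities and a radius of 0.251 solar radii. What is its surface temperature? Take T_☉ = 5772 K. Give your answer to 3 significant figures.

T/T_☉ = (L/L_☉)^(1/4) / (R/R_☉)^(1/2)
T = 5772 × (31.1)^(1/4) / √(0.251) = 5772 × 2.362 / 0.5010 = 2.721×10^4 K.

2.72×10^4 K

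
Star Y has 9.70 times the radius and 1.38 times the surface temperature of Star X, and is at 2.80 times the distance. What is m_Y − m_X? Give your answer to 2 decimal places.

L_Y/L_X = (9.70)²(1.38)⁴ = 341.2.
F_Y/F_X = (L_Y/L_X)/(d_Y/d_X)² = 341.2/7.840 = 43.53.
m_Y − m_X = −2.5 log₁₀(43.53) = -4.10.

-4.10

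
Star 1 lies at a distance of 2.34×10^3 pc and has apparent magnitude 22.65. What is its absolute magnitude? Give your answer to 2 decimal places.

M = m − 5 log₁₀(d/10 pc) = 22.65 − 5 log₁₀(2.34×10^3/10)
  = 22.65 − 5 × 2.369 = 22.65 − 11.85 = 10.80.

10.80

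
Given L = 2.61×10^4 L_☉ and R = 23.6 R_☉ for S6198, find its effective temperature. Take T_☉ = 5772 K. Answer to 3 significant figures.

T/T_☉ = (L/L_☉)^(1/4) / (R/R_☉)^(1/2)
T = 5772 × (2.61×10^4)^(1/4) / √(23.6) = 5772 × 12.71 / 4.858 = 1.510×10^4 K.

1.51×10^4 K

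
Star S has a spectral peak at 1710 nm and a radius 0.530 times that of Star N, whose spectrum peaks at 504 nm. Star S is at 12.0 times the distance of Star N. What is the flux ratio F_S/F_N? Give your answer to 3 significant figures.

1.47×10^-5

Wien's law: T_S/T_N = λ_N/λ_S = 504/1710 = 0.2947.
L_S/L_N = (R_S/R_N)²(T_S/T_N)⁴ = (0.530)²(0.2947)⁴ = 0.002120.
F_S/F_N = (L_S/L_N)/(d_S/d_N)² = 0.002120/(12.0)² = 1.472×10^-5.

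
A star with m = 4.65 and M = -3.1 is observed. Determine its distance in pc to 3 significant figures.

m − M = 5 log₁₀(d/10 pc)
4.65 − (-3.1) = 7.75 = 5 log₁₀(d/10)
d = 10 × 10^(7.75/5) = 10 × 10^1.550 = 354.8 pc.

355 pc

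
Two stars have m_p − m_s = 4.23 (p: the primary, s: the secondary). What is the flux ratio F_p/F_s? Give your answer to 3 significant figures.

0.0203

F_p/F_s = 10^(−(m_p − m_s)/2.5) = 10^(-4.23/2.5) = 10^-1.692 = 0.02032.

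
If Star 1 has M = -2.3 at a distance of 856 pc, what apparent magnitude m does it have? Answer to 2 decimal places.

7.36

m = M + 5 log₁₀(d/10 pc) = -2.3 + 5 log₁₀(856/10)
  = -2.3 + 5 × 1.932 = -2.3 + 9.66 = 7.36.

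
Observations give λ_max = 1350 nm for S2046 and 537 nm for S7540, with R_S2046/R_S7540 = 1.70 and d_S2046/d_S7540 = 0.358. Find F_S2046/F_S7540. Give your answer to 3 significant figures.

0.565

Wien's law: T_S2046/T_S7540 = λ_S7540/λ_S2046 = 537/1350 = 0.3978.
L_S2046/L_S7540 = (R_S2046/R_S7540)²(T_S2046/T_S7540)⁴ = (1.70)²(0.3978)⁴ = 0.07235.
F_S2046/F_S7540 = (L_S2046/L_S7540)/(d_S2046/d_S7540)² = 0.07235/(0.358)² = 0.5645.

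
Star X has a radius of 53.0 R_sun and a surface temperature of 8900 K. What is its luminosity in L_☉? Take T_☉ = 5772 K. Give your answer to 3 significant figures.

1.59×10^4 L_☉

L/L_☉ = (R/R_☉)² (T/T_☉)⁴ = (53.0)² × (8900/5772)⁴
       = 2809 × (1.542)⁴ = 2809 × 5.653 = 1.588×10^4.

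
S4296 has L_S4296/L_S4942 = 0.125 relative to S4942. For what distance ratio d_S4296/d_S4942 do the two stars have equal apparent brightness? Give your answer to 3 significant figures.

0.354

Equal flux requires L_S4296/d_S4296² = L_S4942/d_S4942², so d_S4296/d_S4942 = √(L_S4296/L_S4942)
= √(0.125) = 0.3536.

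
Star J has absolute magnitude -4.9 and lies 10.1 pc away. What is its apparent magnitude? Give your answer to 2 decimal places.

-4.88

m = M + 5 log₁₀(d/10 pc) = -4.9 + 5 log₁₀(10.1/10)
  = -4.9 + 5 × 0.004 = -4.9 + 0.02 = -4.88.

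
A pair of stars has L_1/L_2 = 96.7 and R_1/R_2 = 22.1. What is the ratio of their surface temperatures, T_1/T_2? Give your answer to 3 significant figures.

0.667

L ∝ R²T⁴ gives T ∝ (L/R²)^(1/4), so
T_1/T_2 = (96.7 / 22.1²)^(1/4) = (0.1980)^(1/4) = 0.6671.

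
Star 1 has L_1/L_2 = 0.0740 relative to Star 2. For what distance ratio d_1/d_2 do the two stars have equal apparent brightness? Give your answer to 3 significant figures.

0.272

Equal flux requires L_1/d_1² = L_2/d_2², so d_1/d_2 = √(L_1/L_2)
= √(0.0740) = 0.2720.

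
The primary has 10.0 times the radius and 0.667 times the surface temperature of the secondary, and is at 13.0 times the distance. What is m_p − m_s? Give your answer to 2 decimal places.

L_p/L_s = (10.0)²(0.667)⁴ = 19.79.
F_p/F_s = (L_p/L_s)/(d_p/d_s)² = 19.79/169.0 = 0.1171.
m_p − m_s = −2.5 log₁₀(0.1171) = 2.33.

2.33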